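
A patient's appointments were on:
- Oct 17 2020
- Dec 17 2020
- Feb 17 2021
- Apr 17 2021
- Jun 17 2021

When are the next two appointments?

Gaps: 61, 62, 59, 61 days — not constant. Every event is on the 17th of the month.
Pattern: the 17th of every 2 months.
Next: August 2021 → Aug 17 2021.
October 2021: Oct 17 2021.

Aug 17 2021, Oct 17 2021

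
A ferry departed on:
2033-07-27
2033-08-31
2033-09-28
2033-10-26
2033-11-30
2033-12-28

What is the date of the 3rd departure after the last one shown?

2034-03-29

All Wednesdays; the gaps (35, 28, 28, 35, 28) vary with month length.
This is the last Wednesday of each month.
January 2034 ends with Wednesday 2034-01-25.
Last Wednesday of February 2034: 2034-02-22.
Last Wednesday of March 2034: 2034-03-29.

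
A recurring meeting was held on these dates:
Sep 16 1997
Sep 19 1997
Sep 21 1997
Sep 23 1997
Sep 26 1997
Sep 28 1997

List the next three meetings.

Gaps: 3, 2, 2, 3, 2 days — not constant, but cyclic with period 3.
The events fall on every Tuesday, Friday and Sunday.
The following Tuesday is Sep 30 1997.
The following Friday is Oct 3 1997.
The following Sunday is Oct 5 1997.

Sep 30 1997, Oct 3 1997, Oct 5 1997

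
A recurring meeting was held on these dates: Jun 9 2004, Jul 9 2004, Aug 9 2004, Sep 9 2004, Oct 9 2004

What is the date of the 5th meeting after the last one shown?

Mar 9 2005

Each date is the 9th; the gaps (30, 31, 31, 30) track the month lengths.
The rule is the 9th of each month.
November 2004: Nov 9 2004.
Next: December 2004 → Dec 9 2004.
January 2005: Jan 9 2005.
February 2005: Feb 9 2005.
Next: March 2005 → Mar 9 2005.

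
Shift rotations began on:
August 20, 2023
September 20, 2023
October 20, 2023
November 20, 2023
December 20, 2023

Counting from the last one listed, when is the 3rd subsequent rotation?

March 20, 2024

The day-of-month is always 20 (31, 30, 31, 30 days between events).
So this recurs on the 20th of each month.
Next: January 2024 → January 20, 2024.
Next: February 2024 → February 20, 2024.
Next: March 2024 → March 20, 2024.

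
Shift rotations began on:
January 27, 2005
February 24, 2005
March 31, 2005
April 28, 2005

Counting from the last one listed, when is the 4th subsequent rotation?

August 25, 2005

These are Thursdays with 28, 35, 28-day gaps.
Each is the final Thursday of its month — March 31, 2005 is past the 28th, so '4th Thursday' doesn't fit.
May 2005 ends with Thursday May 26, 2005.
June 2005 ends with Thursday June 30, 2005.
Last Thursday of July 2005: July 28, 2005.
August 2005 ends with Thursday August 25, 2005.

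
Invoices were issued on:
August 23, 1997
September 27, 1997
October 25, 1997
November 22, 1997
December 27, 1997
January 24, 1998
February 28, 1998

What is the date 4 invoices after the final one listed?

These are Saturdays at 28- or 35-day spacing (35, 28, 28, 35, 28, 35).
The pattern: 4th Saturday of the month.
4th Saturday of March 1998: March 28, 1998.
April 1998 — 4th Saturday is April 25, 1998.
May 1998 — 4th Saturday is May 23, 1998.
June 1998 — 4th Saturday is June 27, 1998.

June 27, 1998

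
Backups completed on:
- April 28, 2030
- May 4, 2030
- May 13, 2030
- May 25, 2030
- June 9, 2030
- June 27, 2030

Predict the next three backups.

July 18, 2030; August 11, 2030; September 7, 2030

The spacing grows by 3 each time: 6, 9, 12, 15, 18 days.
Next gap: 21 days. June 27, 2030 + 21 days = July 18, 2030.
Next gap: 24 days. July 18, 2030 + 24 days = August 11, 2030.
Next gap: 27 days. August 11, 2030 + 27 days = September 7, 2030.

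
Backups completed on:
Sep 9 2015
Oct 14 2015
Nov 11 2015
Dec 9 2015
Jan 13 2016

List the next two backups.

All dates are Wednesdays, 35, 28, 28, 35 days apart.
Specifically, the 2nd Wednesday of each month.
February 2016 — 2nd Wednesday is Feb 10 2016.
2nd Wednesday of March 2016: Mar 9 2016.

Feb 10 2016, Mar 9 2016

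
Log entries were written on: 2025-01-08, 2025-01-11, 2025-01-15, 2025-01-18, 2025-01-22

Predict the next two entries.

Every event lands on a Wednesday or Saturday (gaps cycle 3, 4, 3, 4).
So the schedule is: every Wednesday and Saturday.
The following Saturday is 2025-01-25.
The following Wednesday is 2025-01-29.

2025-01-25, 2025-01-29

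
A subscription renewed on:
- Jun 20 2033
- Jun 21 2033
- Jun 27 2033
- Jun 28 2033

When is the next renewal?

Every event lands on a Monday or Tuesday (gaps cycle 1, 6, 1).
So the schedule is: every Monday and Tuesday.
Next Monday: Jul 4 2033.

Jul 4 2033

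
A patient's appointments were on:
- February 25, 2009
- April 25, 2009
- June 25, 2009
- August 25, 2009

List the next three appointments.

October 25, 2009; December 25, 2009; February 25, 2010

The day-of-month is always 25 (59, 61, 61 days between events).
So this recurs on the 25th of every 2 months.
October 2009: October 25, 2009.
Next: December 2009 → December 25, 2009.
February 2010: February 25, 2010.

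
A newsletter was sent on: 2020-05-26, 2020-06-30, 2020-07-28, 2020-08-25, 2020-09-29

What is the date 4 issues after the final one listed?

2021-01-26

All Tuesdays; the gaps (35, 28, 28, 35) vary with month length.
This is the last Tuesday of each month.
Last Tuesday of October 2020: 2020-10-27.
November 2020 ends with Tuesday 2020-11-24.
December 2020 ends with Tuesday 2020-12-29.
January 2021 ends with Tuesday 2021-01-26.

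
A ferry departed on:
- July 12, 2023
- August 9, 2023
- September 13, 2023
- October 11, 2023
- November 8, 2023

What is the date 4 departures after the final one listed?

March 13, 2024

All dates are Wednesdays, 28, 35, 28, 28 days apart.
Specifically, the 2nd Wednesday of each month.
December 2023 — 2nd Wednesday is December 13, 2023.
January 2024 — 2nd Wednesday is January 10, 2024.
2nd Wednesday of February 2024: February 14, 2024.
2nd Wednesday of March 2024: March 13, 2024.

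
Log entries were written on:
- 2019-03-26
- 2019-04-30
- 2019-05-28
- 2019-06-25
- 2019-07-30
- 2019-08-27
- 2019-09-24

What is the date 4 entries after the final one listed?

All Tuesdays; the gaps (35, 28, 28, 35, 28, 28) vary with month length.
This is the last Tuesday of each month.
Last Tuesday of October 2019: 2019-10-29.
Last Tuesday of November 2019: 2019-11-26.
Last Tuesday of December 2019: 2019-12-31.
Last Tuesday of January 2020: 2020-01-28.

2020-01-28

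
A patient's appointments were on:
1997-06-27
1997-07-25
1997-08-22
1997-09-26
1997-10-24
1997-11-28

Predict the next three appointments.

1997-12-26, 1998-01-23, 1998-02-27

All dates are Fridays, 28, 28, 35, 28, 35 days apart.
Specifically, the 4th Friday of each month.
4th Friday of December 1997: 1997-12-26.
4th Friday of January 1998: 1998-01-23.
February 1998 — 4th Friday is 1998-02-27.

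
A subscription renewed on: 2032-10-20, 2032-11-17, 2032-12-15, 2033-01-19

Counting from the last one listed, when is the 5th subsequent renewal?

2033-06-15

These are Wednesdays at 28- or 35-day spacing (28, 28, 35).
The pattern: 3rd Wednesday of the month.
3rd Wednesday of February 2033: 2033-02-16.
3rd Wednesday of March 2033: 2033-03-16.
3rd Wednesday of April 2033: 2033-04-20.
3rd Wednesday of May 2033: 2033-05-18.
June 2033 — 3rd Wednesday is 2033-06-15.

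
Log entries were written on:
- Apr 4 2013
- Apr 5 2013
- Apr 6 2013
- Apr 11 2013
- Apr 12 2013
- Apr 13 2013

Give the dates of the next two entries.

Apr 18 2013, Apr 19 2013

The gap pattern 1, 1, 5, 1, 1 repeats every 3 events.
These are the Thursdays, Fridays and Saturdays of each week.
Next Thursday: Apr 18 2013.
Next Friday: Apr 19 2013.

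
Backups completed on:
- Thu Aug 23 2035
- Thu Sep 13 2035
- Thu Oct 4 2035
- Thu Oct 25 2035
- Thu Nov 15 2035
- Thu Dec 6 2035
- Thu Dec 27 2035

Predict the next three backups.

Gaps between consecutive events: 21, 21, 21, 21, 21, 21 days — a constant 21-day interval.
Thu Dec 27 2035 + 21 days = Thu Jan 17 2036.
Thu Jan 17 2036 + 21 days = Thu Feb 7 2036.
Thu Feb 7 2036 + 21 days = Thu Feb 28 2036.

Thu Jan 17 2036, Thu Feb 7 2036, Thu Feb 28 2036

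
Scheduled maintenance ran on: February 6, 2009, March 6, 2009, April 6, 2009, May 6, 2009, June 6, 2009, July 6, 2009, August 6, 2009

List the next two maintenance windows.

Each date is the 6th; the gaps (28, 31, 30, 31, 30, 31) track the month lengths.
The rule is the 6th of each month.
September 2009: September 6, 2009.
October 2009: October 6, 2009.

September 6, 2009; October 6, 2009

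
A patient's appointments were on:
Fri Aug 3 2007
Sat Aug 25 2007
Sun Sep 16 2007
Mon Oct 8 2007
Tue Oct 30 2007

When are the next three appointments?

Every event comes 22 days after the last (22, 22, 22, 22).
Tue Oct 30 2007 + 22 days = Wed Nov 21 2007.
Wed Nov 21 2007 + 22 days = Thu Dec 13 2007.
Thu Dec 13 2007 + 22 days = Fri Jan 4 2008.

Wed Nov 21 2007, Thu Dec 13 2007, Fri Jan 4 2008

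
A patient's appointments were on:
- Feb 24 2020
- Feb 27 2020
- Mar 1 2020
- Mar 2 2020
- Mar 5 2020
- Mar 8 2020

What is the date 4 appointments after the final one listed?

Every event lands on a Monday or Thursday or Sunday (gaps cycle 3, 3, 1, 3, 3).
So the schedule is: every Monday, Thursday and Sunday.
The following Monday is Mar 9 2020.
The following Thursday is Mar 12 2020.
Next Sunday: Mar 15 2020.
The following Monday is Mar 16 2020.

Mar 16 2020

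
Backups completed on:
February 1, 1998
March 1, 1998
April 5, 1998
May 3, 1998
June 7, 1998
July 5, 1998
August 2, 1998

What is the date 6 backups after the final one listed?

Gaps: 28, 35, 28, 35, 28, 28 days — a mix of 28 and 35. Every date is a Sunday.
Each is the 1st Sunday of its month.
September 1998 — 1st Sunday is September 6, 1998.
October 1998 — 1st Sunday is October 4, 1998.
1st Sunday of November 1998: November 1, 1998.
December 1998 — 1st Sunday is December 6, 1998.
January 1999 — 1st Sunday is January 3, 1999.
February 1999 — 1st Sunday is February 7, 1999.

February 7, 1999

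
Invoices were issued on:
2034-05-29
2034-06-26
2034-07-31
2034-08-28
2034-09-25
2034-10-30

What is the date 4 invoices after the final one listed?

2035-02-26

These are Mondays with 28, 35, 28, 28, 35-day gaps.
Each is the final Monday of its month — 2034-05-29 is past the 28th, so '4th Monday' doesn't fit.
Last Monday of November 2034: 2034-11-27.
Last Monday of December 2034: 2034-12-25.
January 2035 ends with Monday 2035-01-29.
Last Monday of February 2035: 2035-02-26.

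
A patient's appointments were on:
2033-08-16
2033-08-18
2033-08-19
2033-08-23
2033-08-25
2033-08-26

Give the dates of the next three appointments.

Every event lands on a Tuesday or Thursday or Friday (gaps cycle 2, 1, 4, 2, 1).
So the schedule is: every Tuesday, Thursday and Friday.
The following Tuesday is 2033-08-30.
The following Thursday is 2033-09-01.
Next Friday: 2033-09-02.

2033-08-30, 2033-09-01, 2033-09-02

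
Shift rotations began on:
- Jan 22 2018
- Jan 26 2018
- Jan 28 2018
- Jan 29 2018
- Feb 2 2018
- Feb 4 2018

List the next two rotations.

Gaps: 4, 2, 1, 4, 2 days — not constant, but cyclic with period 3.
The events fall on every Monday, Friday and Sunday.
The following Monday is Feb 5 2018.
Next Friday: Feb 9 2018.

Feb 5 2018, Feb 9 2018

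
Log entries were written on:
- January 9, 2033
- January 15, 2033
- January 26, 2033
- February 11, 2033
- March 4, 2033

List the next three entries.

The spacing grows by 5 each time: 6, 11, 16, 21 days.
Next gap: 26 days. March 4, 2033 + 26 days = March 30, 2033.
Next gap: 31 days. March 30, 2033 + 31 days = April 30, 2033.
Next gap: 36 days. April 30, 2033 + 36 days = June 5, 2033.

March 30, 2033; April 30, 2033; June 5, 2033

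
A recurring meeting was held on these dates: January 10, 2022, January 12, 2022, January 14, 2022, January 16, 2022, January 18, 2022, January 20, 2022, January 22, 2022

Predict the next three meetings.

January 24, 2022; January 26, 2022; January 28, 2022

Every event comes 2 days after the last (2, 2, 2, 2, 2, 2).
January 22, 2022 + 2 days = January 24, 2022.
January 24, 2022 + 2 days = January 26, 2022.
January 26, 2022 + 2 days = January 28, 2022.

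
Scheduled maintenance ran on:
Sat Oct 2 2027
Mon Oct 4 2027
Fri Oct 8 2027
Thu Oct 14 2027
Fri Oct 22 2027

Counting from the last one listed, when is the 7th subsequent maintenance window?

Fri Feb 11 2028

Gaps: 2, 4, 6, 8 days — each gap is 2 larger than the previous one.
Next gap: 10 days. Fri Oct 22 2027 + 10 days = Mon Nov 1 2027.
Next gap: 12 days. Mon Nov 1 2027 + 12 days = Sat Nov 13 2027.
Next gap: 14 days. Sat Nov 13 2027 + 14 days = Sat Nov 27 2027.
Next gap: 16 days. Sat Nov 27 2027 + 16 days = Mon Dec 13 2027.
Next gap: 18 days. Mon Dec 13 2027 + 18 days = Fri Dec 31 2027.
Next gap: 20 days. Fri Dec 31 2027 + 20 days = Thu Jan 20 2028.
Next gap: 22 days. Thu Jan 20 2028 + 22 days = Fri Feb 11 2028.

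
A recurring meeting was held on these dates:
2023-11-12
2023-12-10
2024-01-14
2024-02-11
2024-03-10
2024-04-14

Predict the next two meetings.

2024-05-12, 2024-06-09

All dates are Sundays, 28, 35, 28, 28, 35 days apart.
Specifically, the 2nd Sunday of each month.
2nd Sunday of May 2024: 2024-05-12.
2nd Sunday of June 2024: 2024-06-09.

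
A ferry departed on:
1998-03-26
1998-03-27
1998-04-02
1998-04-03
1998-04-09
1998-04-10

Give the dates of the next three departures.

1998-04-16, 1998-04-17, 1998-04-23

The gap pattern 1, 6, 1, 6, 1 repeats every 2 events.
These are the Thursdays and Fridays of each week.
The following Thursday is 1998-04-16.
Next Friday: 1998-04-17.
Next Thursday: 1998-04-23.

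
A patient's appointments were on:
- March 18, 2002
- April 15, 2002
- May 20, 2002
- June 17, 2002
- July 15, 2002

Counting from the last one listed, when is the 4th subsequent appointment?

November 18, 2002

These are Mondays at 28- or 35-day spacing (28, 35, 28, 28).
The pattern: 3rd Monday of the month.
August 2002 — 3rd Monday is August 19, 2002.
3rd Monday of September 2002: September 16, 2002.
October 2002 — 3rd Monday is October 21, 2002.
3rd Monday of November 2002: November 18, 2002.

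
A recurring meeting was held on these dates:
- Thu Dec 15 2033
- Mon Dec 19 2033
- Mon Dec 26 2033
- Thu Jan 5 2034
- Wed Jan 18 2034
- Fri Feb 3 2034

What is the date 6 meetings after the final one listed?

Wed Jul 12 2034

Gaps: 4, 7, 10, 13, 16 days — each gap is 3 larger than the previous one.
Next gap: 19 days. Fri Feb 3 2034 + 19 days = Wed Feb 22 2034.
Next gap: 22 days. Wed Feb 22 2034 + 22 days = Thu Mar 16 2034.
Next gap: 25 days. Thu Mar 16 2034 + 25 days = Mon Apr 10 2034.
Next gap: 28 days. Mon Apr 10 2034 + 28 days = Mon May 8 2034.
Next gap: 31 days. Mon May 8 2034 + 31 days = Thu Jun 8 2034.
Next gap: 34 days. Thu Jun 8 2034 + 34 days = Wed Jul 12 2034.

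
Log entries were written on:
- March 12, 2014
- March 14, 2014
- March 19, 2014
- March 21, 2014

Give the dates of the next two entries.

Every event lands on a Wednesday or Friday (gaps cycle 2, 5, 2).
So the schedule is: every Wednesday and Friday.
The following Wednesday is March 26, 2014.
The following Friday is March 28, 2014.

March 26, 2014; March 28, 2014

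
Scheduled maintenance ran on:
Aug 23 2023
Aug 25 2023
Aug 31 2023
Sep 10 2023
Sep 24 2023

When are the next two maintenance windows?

The spacing grows by 4 each time: 2, 6, 10, 14 days.
Next gap: 18 days. Sep 24 2023 + 18 days = Oct 12 2023.
Next gap: 22 days. Oct 12 2023 + 22 days = Nov 3 2023.

Oct 12 2023, Nov 3 2023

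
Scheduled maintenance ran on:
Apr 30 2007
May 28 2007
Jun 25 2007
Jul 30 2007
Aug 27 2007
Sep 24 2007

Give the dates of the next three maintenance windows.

All Mondays; the gaps (28, 28, 35, 28, 28) vary with month length.
This is the last Monday of each month.
October 2007 ends with Monday Oct 29 2007.
November 2007 ends with Monday Nov 26 2007.
December 2007 ends with Monday Dec 31 2007.

Oct 29 2007, Nov 26 2007, Dec 31 2007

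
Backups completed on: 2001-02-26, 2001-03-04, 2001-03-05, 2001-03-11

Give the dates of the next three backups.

2001-03-12, 2001-03-18, 2001-03-19

Every event lands on a Monday or Sunday (gaps cycle 6, 1, 6).
So the schedule is: every Monday and Sunday.
The following Monday is 2001-03-12.
The following Sunday is 2001-03-18.
Next Monday: 2001-03-19.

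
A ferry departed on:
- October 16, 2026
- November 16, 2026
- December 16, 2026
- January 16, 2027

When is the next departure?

Gaps: 31, 30, 31 days — not constant. Every event is on the 16th of the month.
Pattern: the 16th of each month.
Next: February 2027 → February 16, 2027.

February 16, 2027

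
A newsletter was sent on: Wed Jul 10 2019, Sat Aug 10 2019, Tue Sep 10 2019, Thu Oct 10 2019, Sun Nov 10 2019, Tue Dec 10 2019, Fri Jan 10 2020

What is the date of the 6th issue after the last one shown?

Fri Jul 10 2020

Each date is the 10th; the gaps (31, 31, 30, 31, 30, 31) track the month lengths.
The rule is the 10th of each month.
Next: February 2020 → Mon Feb 10 2020.
March 2020: Tue Mar 10 2020.
Next: April 2020 → Fri Apr 10 2020.
Next: May 2020 → Sun May 10 2020.
June 2020: Wed Jun 10 2020.
July 2020: Fri Jul 10 2020.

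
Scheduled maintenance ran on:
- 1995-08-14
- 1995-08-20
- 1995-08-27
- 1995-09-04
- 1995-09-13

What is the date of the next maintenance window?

Intervals are 6, 7, 8, 9 days — an arithmetic progression with common difference 1.
Next gap: 10 days. 1995-09-13 + 10 days = 1995-09-23.

1995-09-23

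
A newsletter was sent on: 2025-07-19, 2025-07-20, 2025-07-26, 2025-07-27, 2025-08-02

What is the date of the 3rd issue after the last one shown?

Every event lands on a Saturday or Sunday (gaps cycle 1, 6, 1, 6).
So the schedule is: every Saturday and Sunday.
The following Sunday is 2025-08-03.
Next Saturday: 2025-08-09.
Next Sunday: 2025-08-10.

2025-08-10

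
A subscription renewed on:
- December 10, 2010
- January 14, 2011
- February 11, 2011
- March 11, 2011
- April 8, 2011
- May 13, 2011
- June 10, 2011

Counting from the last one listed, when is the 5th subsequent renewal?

November 11, 2011

These are Fridays at 28- or 35-day spacing (35, 28, 28, 28, 35, 28).
The pattern: 2nd Friday of the month.
July 2011 — 2nd Friday is July 8, 2011.
August 2011 — 2nd Friday is August 12, 2011.
September 2011 — 2nd Friday is September 9, 2011.
October 2011 — 2nd Friday is October 14, 2011.
November 2011 — 2nd Friday is November 11, 2011.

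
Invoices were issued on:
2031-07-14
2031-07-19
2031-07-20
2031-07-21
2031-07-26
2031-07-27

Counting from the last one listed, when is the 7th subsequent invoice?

2031-08-11

Every event lands on a Monday or Saturday or Sunday (gaps cycle 5, 1, 1, 5, 1).
So the schedule is: every Monday, Saturday and Sunday.
The following Monday is 2031-07-28.
Next Saturday: 2031-08-02.
Next Sunday: 2031-08-03.
The following Monday is 2031-08-04.
Next Saturday: 2031-08-09.
Next Sunday: 2031-08-10.
The following Monday is 2031-08-11.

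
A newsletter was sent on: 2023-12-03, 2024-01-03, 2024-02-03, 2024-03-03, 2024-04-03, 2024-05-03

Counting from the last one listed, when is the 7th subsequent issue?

2024-12-03

Gaps: 31, 31, 29, 31, 30 days — not constant. Every event is on the 3rd of the month.
Pattern: the 3rd of each month.
Next: June 2024 → 2024-06-03.
July 2024: 2024-07-03.
August 2024: 2024-08-03.
September 2024: 2024-09-03.
October 2024: 2024-10-03.
Next: November 2024 → 2024-11-03.
December 2024: 2024-12-03.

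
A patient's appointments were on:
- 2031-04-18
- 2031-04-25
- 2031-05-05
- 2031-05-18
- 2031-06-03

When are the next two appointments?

2031-06-22, 2031-07-14

The spacing grows by 3 each time: 7, 10, 13, 16 days.
Next gap: 19 days. 2031-06-03 + 19 days = 2031-06-22.
Next gap: 22 days. 2031-06-22 + 22 days = 2031-07-14.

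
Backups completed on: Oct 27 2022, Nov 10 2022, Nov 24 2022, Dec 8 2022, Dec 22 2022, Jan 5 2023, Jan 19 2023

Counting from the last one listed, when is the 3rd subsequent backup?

Every event comes 14 days after the last (14, 14, 14, 14, 14, 14).
Jan 19 2023 + 14 days = Feb 2 2023.
Feb 2 2023 + 14 days = Feb 16 2023.
Feb 16 2023 + 14 days = Mar 2 2023.

Mar 2 2023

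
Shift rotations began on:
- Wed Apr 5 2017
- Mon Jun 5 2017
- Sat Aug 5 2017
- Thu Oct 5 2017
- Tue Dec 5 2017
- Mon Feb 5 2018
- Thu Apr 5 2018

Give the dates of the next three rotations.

The day-of-month is always 5 (61, 61, 61, 61, 62, 59 days between events).
So this recurs on the 5th of every 2 months.
Next: June 2018 → Tue Jun 5 2018.
Next: August 2018 → Sun Aug 5 2018.
Next: October 2018 → Fri Oct 5 2018.

Tue Jun 5 2018, Sun Aug 5 2018, Fri Oct 5 2018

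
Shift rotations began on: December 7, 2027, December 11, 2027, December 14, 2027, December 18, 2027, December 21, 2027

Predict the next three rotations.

December 25, 2027; December 28, 2027; January 1, 2028

The gap pattern 4, 3, 4, 3 repeats every 2 events.
These are the Tuesdays and Saturdays of each week.
Next Saturday: December 25, 2027.
Next Tuesday: December 28, 2027.
The following Saturday is January 1, 2028.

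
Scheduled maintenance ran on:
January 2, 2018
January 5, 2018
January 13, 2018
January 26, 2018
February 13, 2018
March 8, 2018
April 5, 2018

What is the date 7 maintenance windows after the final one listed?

Intervals are 3, 8, 13, 18, 23, 28 days — an arithmetic progression with common difference 5.
Next gap: 33 days. April 5, 2018 + 33 days = May 8, 2018.
Next gap: 38 days. May 8, 2018 + 38 days = June 15, 2018.
Next gap: 43 days. June 15, 2018 + 43 days = July 28, 2018.
Next gap: 48 days. July 28, 2018 + 48 days = September 14, 2018.
Next gap: 53 days. September 14, 2018 + 53 days = November 6, 2018.
Next gap: 58 days. November 6, 2018 + 58 days = January 3, 2019.
Next gap: 63 days. January 3, 2019 + 63 days = March 7, 2019.

March 7, 2019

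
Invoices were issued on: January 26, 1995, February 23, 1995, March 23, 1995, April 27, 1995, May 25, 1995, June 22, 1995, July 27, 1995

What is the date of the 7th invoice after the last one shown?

These are Thursdays at 28- or 35-day spacing (28, 28, 35, 28, 28, 35).
The pattern: 4th Thursday of the month.
4th Thursday of August 1995: August 24, 1995.
September 1995 — 4th Thursday is September 28, 1995.
October 1995 — 4th Thursday is October 26, 1995.
4th Thursday of November 1995: November 23, 1995.
4th Thursday of December 1995: December 28, 1995.
January 1996 — 4th Thursday is January 25, 1996.
4th Thursday of February 1996: February 22, 1996.

February 22, 1996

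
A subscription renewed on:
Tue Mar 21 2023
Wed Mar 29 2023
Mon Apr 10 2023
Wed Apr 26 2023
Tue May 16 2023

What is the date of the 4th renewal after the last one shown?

Wed Sep 13 2023

The spacing grows by 4 each time: 8, 12, 16, 20 days.
Next gap: 24 days. Tue May 16 2023 + 24 days = Fri Jun 9 2023.
Next gap: 28 days. Fri Jun 9 2023 + 28 days = Fri Jul 7 2023.
Next gap: 32 days. Fri Jul 7 2023 + 32 days = Tue Aug 8 2023.
Next gap: 36 days. Tue Aug 8 2023 + 36 days = Wed Sep 13 2023.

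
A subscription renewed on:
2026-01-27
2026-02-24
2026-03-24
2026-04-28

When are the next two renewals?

These are Tuesdays at 28- or 35-day spacing (28, 28, 35).
The pattern: 4th Tuesday of the month.
May 2026 — 4th Tuesday is 2026-05-26.
June 2026 — 4th Tuesday is 2026-06-23.

2026-05-26, 2026-06-23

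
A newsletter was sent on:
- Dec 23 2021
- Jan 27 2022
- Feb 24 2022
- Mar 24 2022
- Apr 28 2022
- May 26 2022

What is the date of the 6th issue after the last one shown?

All dates are Thursdays, 35, 28, 28, 35, 28 days apart.
Specifically, the 4th Thursday of each month.
June 2022 — 4th Thursday is Jun 23 2022.
4th Thursday of July 2022: Jul 28 2022.
August 2022 — 4th Thursday is Aug 25 2022.
4th Thursday of September 2022: Sep 22 2022.
4th Thursday of October 2022: Oct 27 2022.
4th Thursday of November 2022: Nov 24 2022.

Nov 24 2022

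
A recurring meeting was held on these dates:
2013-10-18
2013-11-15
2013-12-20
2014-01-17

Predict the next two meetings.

These are Fridays at 28- or 35-day spacing (28, 35, 28).
The pattern: 3rd Friday of the month.
3rd Friday of February 2014: 2014-02-21.
3rd Friday of March 2014: 2014-03-21.

2014-02-21, 2014-03-21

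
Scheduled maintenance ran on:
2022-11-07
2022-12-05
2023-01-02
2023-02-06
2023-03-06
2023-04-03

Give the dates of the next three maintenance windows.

2023-05-01, 2023-06-05, 2023-07-03

These are Mondays at 28- or 35-day spacing (28, 28, 35, 28, 28).
The pattern: 1st Monday of the month.
May 2023 — 1st Monday is 2023-05-01.
1st Monday of June 2023: 2023-06-05.
1st Monday of July 2023: 2023-07-03.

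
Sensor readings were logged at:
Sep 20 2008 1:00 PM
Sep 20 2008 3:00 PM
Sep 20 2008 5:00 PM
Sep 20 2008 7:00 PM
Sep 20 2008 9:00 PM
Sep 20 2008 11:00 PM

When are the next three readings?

Sep 21 2008 1:00 AM, Sep 21 2008 3:00 AM, Sep 21 2008 5:00 AM

Spacing: 2, 2, 2, 2, 2 h — constant 2 h.
Sep 20 2008 11:00 PM + 2 h = Sep 21 2008 1:00 AM.
Sep 21 2008 1:00 AM + 2 h = Sep 21 2008 3:00 AM.
Sep 21 2008 3:00 AM + 2 h = Sep 21 2008 5:00 AM.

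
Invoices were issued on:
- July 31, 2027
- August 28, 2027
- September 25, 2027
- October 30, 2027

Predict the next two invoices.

All Saturdays; the gaps (28, 28, 35) vary with month length.
This is the last Saturday of each month.
Last Saturday of November 2027: November 27, 2027.
December 2027 ends with Saturday December 25, 2027.

November 27, 2027; December 25, 2027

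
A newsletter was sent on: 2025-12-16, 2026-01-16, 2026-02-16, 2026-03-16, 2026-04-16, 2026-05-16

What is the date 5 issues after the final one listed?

2026-10-16

The day-of-month is always 16 (31, 31, 28, 31, 30 days between events).
So this recurs on the 16th of each month.
Next: June 2026 → 2026-06-16.
July 2026: 2026-07-16.
August 2026: 2026-08-16.
September 2026: 2026-09-16.
October 2026: 2026-10-16.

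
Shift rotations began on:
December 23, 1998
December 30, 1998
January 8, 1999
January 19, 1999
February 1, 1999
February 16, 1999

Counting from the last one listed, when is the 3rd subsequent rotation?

April 14, 1999

The spacing grows by 2 each time: 7, 9, 11, 13, 15 days.
Next gap: 17 days. February 16, 1999 + 17 days = March 5, 1999.
Next gap: 19 days. March 5, 1999 + 19 days = March 24, 1999.
Next gap: 21 days. March 24, 1999 + 21 days = April 14, 1999.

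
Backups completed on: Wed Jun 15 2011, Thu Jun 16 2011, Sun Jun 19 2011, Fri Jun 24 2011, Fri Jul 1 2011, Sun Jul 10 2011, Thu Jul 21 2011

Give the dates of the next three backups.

Wed Aug 3 2011, Thu Aug 18 2011, Sun Sep 4 2011

Intervals are 1, 3, 5, 7, 9, 11 days — an arithmetic progression with common difference 2.
Next gap: 13 days. Thu Jul 21 2011 + 13 days = Wed Aug 3 2011.
Next gap: 15 days. Wed Aug 3 2011 + 15 days = Thu Aug 18 2011.
Next gap: 17 days. Thu Aug 18 2011 + 17 days = Sun Sep 4 2011.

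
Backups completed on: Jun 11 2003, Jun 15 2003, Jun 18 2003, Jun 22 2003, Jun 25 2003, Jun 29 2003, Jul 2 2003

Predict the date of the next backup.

The gap pattern 4, 3, 4, 3, 4, 3 repeats every 2 events.
These are the Wednesdays and Sundays of each week.
Next Sunday: Jul 6 2003.

Jul 6 2003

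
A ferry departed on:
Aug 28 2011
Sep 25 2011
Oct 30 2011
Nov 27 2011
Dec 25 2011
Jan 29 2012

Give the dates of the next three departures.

Feb 26 2012, Mar 25 2012, Apr 29 2012

These are Sundays with 28, 35, 28, 28, 35-day gaps.
Each is the final Sunday of its month — Oct 30 2011 is past the 28th, so '4th Sunday' doesn't fit.
Last Sunday of February 2012: Feb 26 2012.
Last Sunday of March 2012: Mar 25 2012.
Last Sunday of April 2012: Apr 29 2012.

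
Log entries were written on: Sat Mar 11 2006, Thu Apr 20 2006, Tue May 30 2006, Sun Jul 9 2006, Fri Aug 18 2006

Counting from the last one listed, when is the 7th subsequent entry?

Fri May 25 2007

The spacing is 40, 40, 40, 40 days — always 40 days.
Fri Aug 18 2006 + 40 days = Wed Sep 27 2006.
Wed Sep 27 2006 + 40 days = Mon Nov 6 2006.
Mon Nov 6 2006 + 40 days = Sat Dec 16 2006.
Sat Dec 16 2006 + 40 days = Thu Jan 25 2007.
Thu Jan 25 2007 + 40 days = Tue Mar 6 2007.
Tue Mar 6 2007 + 40 days = Sun Apr 15 2007.
Sun Apr 15 2007 + 40 days = Fri May 25 2007.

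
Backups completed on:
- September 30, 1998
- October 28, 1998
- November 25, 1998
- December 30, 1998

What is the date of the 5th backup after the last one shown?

These are Wednesdays with 28, 28, 35-day gaps.
Each is the final Wednesday of its month — September 30, 1998 is past the 28th, so '4th Wednesday' doesn't fit.
Last Wednesday of January 1999: January 27, 1999.
Last Wednesday of February 1999: February 24, 1999.
March 1999 ends with Wednesday March 31, 1999.
April 1999 ends with Wednesday April 28, 1999.
May 1999 ends with Wednesday May 26, 1999.

May 26, 1999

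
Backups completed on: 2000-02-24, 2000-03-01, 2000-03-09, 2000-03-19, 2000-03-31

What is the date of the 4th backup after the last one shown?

2000-06-07

Gaps: 6, 8, 10, 12 days — each gap is 2 larger than the previous one.
Next gap: 14 days. 2000-03-31 + 14 days = 2000-04-14.
Next gap: 16 days. 2000-04-14 + 16 days = 2000-04-30.
Next gap: 18 days. 2000-04-30 + 18 days = 2000-05-18.
Next gap: 20 days. 2000-05-18 + 20 days = 2000-06-07.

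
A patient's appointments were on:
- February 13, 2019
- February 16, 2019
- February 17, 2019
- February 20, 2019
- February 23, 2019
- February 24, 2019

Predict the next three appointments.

Every event lands on a Wednesday or Saturday or Sunday (gaps cycle 3, 1, 3, 3, 1).
So the schedule is: every Wednesday, Saturday and Sunday.
Next Wednesday: February 27, 2019.
The following Saturday is March 2, 2019.
Next Sunday: March 3, 2019.

February 27, 2019; March 2, 2019; March 3, 2019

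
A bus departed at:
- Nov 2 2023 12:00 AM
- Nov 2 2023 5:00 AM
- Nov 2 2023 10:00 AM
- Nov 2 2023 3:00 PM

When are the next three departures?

The interval is a steady 5 hours (5, 5, 5).
Nov 2 2023 3:00 PM + 5 h = Nov 2 2023 8:00 PM.
Nov 2 2023 8:00 PM + 5 h = Nov 3 2023 1:00 AM.
Nov 3 2023 1:00 AM + 5 h = Nov 3 2023 6:00 AM.

Nov 2 2023 8:00 PM, Nov 3 2023 1:00 AM, Nov 3 2023 6:00 AM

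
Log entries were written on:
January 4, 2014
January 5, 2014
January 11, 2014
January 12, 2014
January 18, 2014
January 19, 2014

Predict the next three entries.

The gap pattern 1, 6, 1, 6, 1 repeats every 2 events.
These are the Saturdays and Sundays of each week.
The following Saturday is January 25, 2014.
The following Sunday is January 26, 2014.
The following Saturday is February 1, 2014.

January 25, 2014; January 26, 2014; February 1, 2014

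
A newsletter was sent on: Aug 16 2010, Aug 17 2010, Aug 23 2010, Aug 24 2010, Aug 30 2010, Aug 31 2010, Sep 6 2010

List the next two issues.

The gap pattern 1, 6, 1, 6, 1, 6 repeats every 2 events.
These are the Mondays and Tuesdays of each week.
The following Tuesday is Sep 7 2010.
Next Monday: Sep 13 2010.

Sep 7 2010, Sep 13 2010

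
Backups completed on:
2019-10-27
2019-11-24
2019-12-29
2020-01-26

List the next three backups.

2020-02-23, 2020-03-29, 2020-04-26

Every date is a Sunday; gaps 28, 35, 28 days.
Each is the last Sunday of its month (at least one falls on the 29th or later, ruling out '4th Sunday').
Last Sunday of February 2020: 2020-02-23.
Last Sunday of March 2020: 2020-03-29.
April 2020 ends with Sunday 2020-04-26.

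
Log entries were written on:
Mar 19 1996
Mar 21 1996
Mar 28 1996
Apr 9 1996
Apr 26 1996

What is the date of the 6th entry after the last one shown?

Gaps: 2, 7, 12, 17 days — each gap is 5 larger than the previous one.
Next gap: 22 days. Apr 26 1996 + 22 days = May 18 1996.
Next gap: 27 days. May 18 1996 + 27 days = Jun 14 1996.
Next gap: 32 days. Jun 14 1996 + 32 days = Jul 16 1996.
Next gap: 37 days. Jul 16 1996 + 37 days = Aug 22 1996.
Next gap: 42 days. Aug 22 1996 + 42 days = Oct 3 1996.
Next gap: 47 days. Oct 3 1996 + 47 days = Nov 19 1996.

Nov 19 1996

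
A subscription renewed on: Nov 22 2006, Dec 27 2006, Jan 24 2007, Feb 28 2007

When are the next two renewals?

Mar 28 2007, Apr 25 2007

These are Wednesdays at 28- or 35-day spacing (35, 28, 35).
The pattern: 4th Wednesday of the month.
4th Wednesday of March 2007: Mar 28 2007.
April 2007 — 4th Wednesday is Apr 25 2007.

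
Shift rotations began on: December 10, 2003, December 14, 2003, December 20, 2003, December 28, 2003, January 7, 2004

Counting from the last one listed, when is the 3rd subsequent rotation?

The spacing grows by 2 each time: 4, 6, 8, 10 days.
Next gap: 12 days. January 7, 2004 + 12 days = January 19, 2004.
Next gap: 14 days. January 19, 2004 + 14 days = February 2, 2004.
Next gap: 16 days. February 2, 2004 + 16 days = February 18, 2004.

February 18, 2004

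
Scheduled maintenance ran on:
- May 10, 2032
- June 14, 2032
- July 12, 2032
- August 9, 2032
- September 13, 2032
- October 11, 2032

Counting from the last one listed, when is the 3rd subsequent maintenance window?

All dates are Mondays, 35, 28, 28, 35, 28 days apart.
Specifically, the 2nd Monday of each month.
2nd Monday of November 2032: November 8, 2032.
December 2032 — 2nd Monday is December 13, 2032.
2nd Monday of January 2033: January 10, 2033.

January 10, 2033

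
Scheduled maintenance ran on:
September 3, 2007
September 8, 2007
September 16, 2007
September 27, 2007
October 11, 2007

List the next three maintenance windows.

October 28, 2007; November 17, 2007; December 10, 2007

The spacing grows by 3 each time: 5, 8, 11, 14 days.
Next gap: 17 days. October 11, 2007 + 17 days = October 28, 2007.
Next gap: 20 days. October 28, 2007 + 20 days = November 17, 2007.
Next gap: 23 days. November 17, 2007 + 23 days = December 10, 2007.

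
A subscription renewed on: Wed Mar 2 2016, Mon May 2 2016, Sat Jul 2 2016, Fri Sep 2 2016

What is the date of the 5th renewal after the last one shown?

Sun Jul 2 2017

Gaps: 61, 61, 62 days — not constant. Every event is on the 2nd of the month.
Pattern: the 2nd of every 2 months.
Next: November 2016 → Wed Nov 2 2016.
Next: January 2017 → Mon Jan 2 2017.
March 2017: Thu Mar 2 2017.
May 2017: Tue May 2 2017.
Next: July 2017 → Sun Jul 2 2017.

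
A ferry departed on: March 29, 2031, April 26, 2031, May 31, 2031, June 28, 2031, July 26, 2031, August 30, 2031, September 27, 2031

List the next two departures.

October 25, 2031; November 29, 2031

These are Saturdays with 28, 35, 28, 28, 35, 28-day gaps.
Each is the final Saturday of its month — March 29, 2031 is past the 28th, so '4th Saturday' doesn't fit.
Last Saturday of October 2031: October 25, 2031.
Last Saturday of November 2031: November 29, 2031.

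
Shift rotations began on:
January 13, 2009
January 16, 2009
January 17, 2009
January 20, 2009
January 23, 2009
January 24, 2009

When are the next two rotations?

January 27, 2009; January 30, 2009

Every event lands on a Tuesday or Friday or Saturday (gaps cycle 3, 1, 3, 3, 1).
So the schedule is: every Tuesday, Friday and Saturday.
Next Tuesday: January 27, 2009.
Next Friday: January 30, 2009.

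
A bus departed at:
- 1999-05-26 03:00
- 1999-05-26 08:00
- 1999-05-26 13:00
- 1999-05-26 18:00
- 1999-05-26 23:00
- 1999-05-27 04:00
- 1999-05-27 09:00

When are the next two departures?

1999-05-27 14:00, 1999-05-27 19:00

Gaps: 5, 5, 5, 5, 5, 5 hours — each event is 5 hours after the previous one.
1999-05-27 09:00 + 5 h = 1999-05-27 14:00.
1999-05-27 14:00 + 5 h = 1999-05-27 19:00.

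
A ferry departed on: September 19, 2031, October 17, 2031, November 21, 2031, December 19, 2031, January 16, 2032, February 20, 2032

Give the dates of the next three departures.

Gaps: 28, 35, 28, 28, 35 days — a mix of 28 and 35. Every date is a Friday.
Each is the 3rd Friday of its month.
3rd Friday of March 2032: March 19, 2032.
3rd Friday of April 2032: April 16, 2032.
3rd Friday of May 2032: May 21, 2032.

March 19, 2032; April 16, 2032; May 21, 2032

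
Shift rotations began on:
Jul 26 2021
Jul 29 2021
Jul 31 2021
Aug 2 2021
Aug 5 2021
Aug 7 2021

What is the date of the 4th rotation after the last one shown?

Aug 16 2021

The gap pattern 3, 2, 2, 3, 2 repeats every 3 events.
These are the Mondays, Thursdays and Saturdays of each week.
Next Monday: Aug 9 2021.
The following Thursday is Aug 12 2021.
Next Saturday: Aug 14 2021.
The following Monday is Aug 16 2021.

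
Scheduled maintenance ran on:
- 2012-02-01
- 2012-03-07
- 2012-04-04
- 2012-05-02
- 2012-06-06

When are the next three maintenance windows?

2012-07-04, 2012-08-01, 2012-09-05

Gaps: 35, 28, 28, 35 days — a mix of 28 and 35. Every date is a Wednesday.
Each is the 1st Wednesday of its month.
July 2012 — 1st Wednesday is 2012-07-04.
1st Wednesday of August 2012: 2012-08-01.
September 2012 — 1st Wednesday is 2012-09-05.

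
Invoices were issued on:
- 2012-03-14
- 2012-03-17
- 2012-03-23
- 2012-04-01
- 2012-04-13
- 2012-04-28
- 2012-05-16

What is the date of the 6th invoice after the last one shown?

The spacing grows by 3 each time: 3, 6, 9, 12, 15, 18 days.
Next gap: 21 days. 2012-05-16 + 21 days = 2012-06-06.
Next gap: 24 days. 2012-06-06 + 24 days = 2012-06-30.
Next gap: 27 days. 2012-06-30 + 27 days = 2012-07-27.
Next gap: 30 days. 2012-07-27 + 30 days = 2012-08-26.
Next gap: 33 days. 2012-08-26 + 33 days = 2012-09-28.
Next gap: 36 days. 2012-09-28 + 36 days = 2012-11-03.

2012-11-03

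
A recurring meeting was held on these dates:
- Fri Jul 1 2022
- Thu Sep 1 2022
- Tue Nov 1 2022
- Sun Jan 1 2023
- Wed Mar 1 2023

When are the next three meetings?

Mon May 1 2023, Sat Jul 1 2023, Fri Sep 1 2023

The day-of-month is always 1 (62, 61, 61, 59 days between events).
So this recurs on the 1st of every 2 months.
Next: May 2023 → Mon May 1 2023.
Next: July 2023 → Sat Jul 1 2023.
Next: September 2023 → Fri Sep 1 2023.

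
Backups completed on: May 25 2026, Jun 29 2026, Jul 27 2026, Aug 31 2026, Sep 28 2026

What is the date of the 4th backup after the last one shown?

Jan 25 2027

All Mondays; the gaps (35, 28, 35, 28) vary with month length.
This is the last Monday of each month.
Last Monday of October 2026: Oct 26 2026.
November 2026 ends with Monday Nov 30 2026.
Last Monday of December 2026: Dec 28 2026.
January 2027 ends with Monday Jan 25 2027.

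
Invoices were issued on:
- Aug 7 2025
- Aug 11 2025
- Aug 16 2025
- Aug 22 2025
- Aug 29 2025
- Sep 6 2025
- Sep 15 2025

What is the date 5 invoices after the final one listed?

Intervals are 4, 5, 6, 7, 8, 9 days — an arithmetic progression with common difference 1.
Next gap: 10 days. Sep 15 2025 + 10 days = Sep 25 2025.
Next gap: 11 days. Sep 25 2025 + 11 days = Oct 6 2025.
Next gap: 12 days. Oct 6 2025 + 12 days = Oct 18 2025.
Next gap: 13 days. Oct 18 2025 + 13 days = Oct 31 2025.
Next gap: 14 days. Oct 31 2025 + 14 days = Nov 14 2025.

Nov 14 2025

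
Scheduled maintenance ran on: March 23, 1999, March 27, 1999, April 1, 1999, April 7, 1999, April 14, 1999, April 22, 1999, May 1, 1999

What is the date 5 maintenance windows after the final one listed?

June 30, 1999

The spacing grows by 1 each time: 4, 5, 6, 7, 8, 9 days.
Next gap: 10 days. May 1, 1999 + 10 days = May 11, 1999.
Next gap: 11 days. May 11, 1999 + 11 days = May 22, 1999.
Next gap: 12 days. May 22, 1999 + 12 days = June 3, 1999.
Next gap: 13 days. June 3, 1999 + 13 days = June 16, 1999.
Next gap: 14 days. June 16, 1999 + 14 days = June 30, 1999.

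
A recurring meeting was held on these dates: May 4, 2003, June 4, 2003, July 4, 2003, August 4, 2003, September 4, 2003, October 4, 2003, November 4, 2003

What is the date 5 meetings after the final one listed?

Gaps: 31, 30, 31, 31, 30, 31 days — not constant. Every event is on the 4th of the month.
Pattern: the 4th of each month.
Next: December 2003 → December 4, 2003.
Next: January 2004 → January 4, 2004.
Next: February 2004 → February 4, 2004.
Next: March 2004 → March 4, 2004.
Next: April 2004 → April 4, 2004.

April 4, 2004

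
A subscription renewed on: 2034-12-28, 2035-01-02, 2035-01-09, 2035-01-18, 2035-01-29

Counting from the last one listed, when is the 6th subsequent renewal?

Gaps: 5, 7, 9, 11 days — each gap is 2 larger than the previous one.
Next gap: 13 days. 2035-01-29 + 13 days = 2035-02-11.
Next gap: 15 days. 2035-02-11 + 15 days = 2035-02-26.
Next gap: 17 days. 2035-02-26 + 17 days = 2035-03-15.
Next gap: 19 days. 2035-03-15 + 19 days = 2035-04-03.
Next gap: 21 days. 2035-04-03 + 21 days = 2035-04-24.
Next gap: 23 days. 2035-04-24 + 23 days = 2035-05-17.

2035-05-17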